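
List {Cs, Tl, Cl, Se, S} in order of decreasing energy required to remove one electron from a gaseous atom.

S is in period 3, group 16; Cl is in period 3, group 17; Se is in period 4, group 16; Cs is in period 6, group 1; Tl is in period 6, group 13.
Removing the outermost electron gets harder across a period and easier down a group.
Neither a single period nor a single group — weigh both effects.
Tl > Cs: both are in period 6; the period trend gives Tl the larger value.
Se > Tl: both effects reinforce here, so Se is clearly the higher of the two.
S > Se: they share group 16; the group trend gives S the larger value.
Cl > S: both are in period 3; the period trend gives Cl the larger value.
For reference (kJ/mol): S 1000, Cl 1251, Se 941, Cs 376, Tl 589.
So from highest to lowest: Cl > S > Se > Tl > Cs.

Cl > S > Se > Tl > Cs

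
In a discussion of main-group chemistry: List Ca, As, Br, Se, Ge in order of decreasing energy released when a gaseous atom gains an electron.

Ca is in period 4, group 2; Ge is in period 4, group 14; As is in period 4, group 15; Se is in period 4, group 16; Br is in period 4, group 17.
Electron affinity generally becomes more exothermic across a period toward the halogens and less exothermic down a group.
All lie in period 4; the across-period trend (electron affinity increases left to right) applies, with the exception below.
Note the exception: Ge has a higher electron affinity than As, contrary to the simple trend — adding an electron to As's half-filled 4p³ is unfavourable, so Ge (4p²) has the more exothermic EA.
For reference (kJ/mol): Ca 2, Ge 119, As 78, Se 195, Br 325.
So from highest to lowest: Br > Se > Ge > As > Ca.

Br > Se > Ge > As > Ca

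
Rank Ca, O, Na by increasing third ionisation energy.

Ca < O < Na

IE_3 is the cost of taking one more electron from the +2 cation: Ca²⁺ is the bare [Ar] core; O²⁺ still has 4 valence electrons; Na²⁺ is already 1 electron into the core.
Usually core removal costs more than valence removal, but here the competition is close: a tightly held n=2 valence electron can cost more to remove than an n=3 core electron, so the actual values have to decide it.
Approximate IE_3 values (kJ/mol): Ca 4912, O 5300, Na 6910.
Putting it together, IE_3: Ca < O < Na.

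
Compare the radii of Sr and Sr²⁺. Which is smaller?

Sr²⁺

Forming Sr²⁺ removes 2 electrons from Sr. Fewer electrons for the same nuclear charge means less shielding and a higher Z_eff on the remaining electrons, and for main-group metals the entire outer shell is lost.
A cation is smaller than its parent atom: Sr²⁺ < Sr.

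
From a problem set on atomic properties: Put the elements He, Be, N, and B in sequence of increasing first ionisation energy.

B < Be < N < He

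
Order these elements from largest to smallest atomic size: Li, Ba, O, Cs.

Li is in period 2, group 1; O is in period 2, group 16; Cs is in period 6, group 1; Ba is in period 6, group 2.
Across a period the added protons contract the valence shell; down a group each new principal shell makes the atom larger.
Neither a single period nor a single group — weigh both effects.
Li > O: both are in period 2; the period trend gives Li the larger value.
Ba > Li: the two effects oppose for this pair; the down-group effect wins (196 vs 133 pm).
Cs > Ba: Cs lies to the left of Ba in period 6, so the across-period effect alone puts Cs larger.
For reference (pm): Li 133, O 63, Cs 232, Ba 196.
So from largest to smallest: Cs > Ba > Li > O.

Cs, Ba, Li, O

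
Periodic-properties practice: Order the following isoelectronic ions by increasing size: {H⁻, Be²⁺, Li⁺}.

Be²⁺, Li⁺, H⁻

All of these have 2 electrons, so size is governed by nuclear charge alone: the more protons, the stronger the pull on the same electron cloud, and the smaller the ion.
Nuclear charges: Be²⁺ (Z=4), Li⁺ (Z=3), H⁻ (Z=1).
Smallest to largest: Be²⁺ < Li⁺ < H⁻.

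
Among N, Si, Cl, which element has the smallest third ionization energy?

Consider each +2 ion: N²⁺ still has 3 valence electrons; Si²⁺ still has 2 valence electrons; Cl²⁺ still has 5 valence electrons.
All are still removing valence electrons, so compare the +2 ions as you would atoms: IE_3 generally rises across a period (higher Z_eff) and falls down a group (larger shell), subject to the usual subshell exceptions.
Valence configurations: N²⁺ [He]2s²2p¹, Si²⁺ [Ne]3s², Cl²⁺ [Ne]3s²3p³.
Approximate IE_3 values (kJ/mol): N 4578, Si 3232, Cl 3822.
Hence IE_3: Si < Cl < N.

Si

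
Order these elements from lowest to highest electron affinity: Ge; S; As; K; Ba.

S is in period 3, group 16; K is in period 4, group 1; Ge is in period 4, group 14; As is in period 4, group 15; Ba is in period 6, group 2.
Electron affinity generally becomes more exothermic across a period toward the halogens and less exothermic down a group.
These span different periods and groups, so the two trends combine.
K > Ba: the two effects oppose for this pair; the down-group effect wins (48 vs 14 kJ/mol).
As > K: As lies to the right of K in period 4, so the across-period effect alone puts As higher.
Ge > As: this pair runs against the simple trend — see the exception note.
S > Ge: both effects reinforce here, so S is clearly the higher of the two.
Note the exception: Ge has a higher electron affinity than As, contrary to the simple trend — adding an electron to As's half-filled 4p³ is unfavourable, so Ge (4p²) has the more exothermic EA.
Approximate values (kJ/mol): S 200, K 48, Ge 119, As 78, Ba 14.
So from lowest to highest: Ba < K < As < Ge < S.

Ba < K < As < Ge < S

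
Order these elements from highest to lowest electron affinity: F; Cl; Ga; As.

F is in period 2, group 17; Cl is in period 3, group 17; Ga is in period 4, group 13; As is in period 4, group 15.
Adding an electron releases more energy for atoms nearer the top right (short of the noble gases).
Here both period and group differ, so the two effects have to be weighed against each other.
As > Ga: As lies to the right of Ga in period 4, so the across-period effect alone puts As higher.
F > As: both effects reinforce here, so F is clearly the higher of the two.
Cl > F: this pair runs against the simple trend — see the exception note.
Note the exception: Cl has a higher electron affinity than F, contrary to the simple trend — F's small 2p subshell makes the incoming electron feel strong e⁻–e⁻ repulsion, so Cl actually releases more energy on gaining an electron.
Approximate values (kJ/mol): F 328, Cl 349, Ga 29, As 78.
So from highest to lowest: Cl > F > As > Ga.

Cl, F, As, Ga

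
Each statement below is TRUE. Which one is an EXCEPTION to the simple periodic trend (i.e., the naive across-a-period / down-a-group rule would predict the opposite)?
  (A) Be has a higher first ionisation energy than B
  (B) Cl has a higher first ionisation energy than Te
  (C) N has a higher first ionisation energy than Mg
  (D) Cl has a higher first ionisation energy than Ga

(A)

The general trend: first ionisation energy increases across a period and decreases down a group.
(A) Be (period 2, group 2) vs B (period 2, group 13): the stated order contradicts the simple trend.
(B) Cl (period 3, group 17) vs Te (period 5, group 16): the stated order agrees with the simple trend.
(C) N (period 2, group 15) vs Mg (period 3, group 2): the stated order agrees with the simple trend.
(D) Cl (period 3, group 17) vs Ga (period 4, group 13): the stated order agrees with the simple trend.
The exception is (A): removing B's lone 2p electron is easier than breaking Be's filled 2s².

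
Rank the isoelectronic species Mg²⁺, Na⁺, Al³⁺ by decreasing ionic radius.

Na⁺, Mg²⁺, Al³⁺

All of these have 10 electrons, so size is governed by nuclear charge alone: the more protons, the stronger the pull on the same electron cloud, and the smaller the ion.
Nuclear charges: Al³⁺ (Z=13), Mg²⁺ (Z=12), Na⁺ (Z=11).
Largest to smallest: Na⁺ > Mg²⁺ > Al³⁺.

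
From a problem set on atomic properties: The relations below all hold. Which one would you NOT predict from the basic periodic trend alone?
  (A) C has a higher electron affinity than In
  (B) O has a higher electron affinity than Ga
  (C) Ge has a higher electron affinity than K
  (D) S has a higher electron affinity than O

(D)

The general trend: electron affinity increases across a period and decreases down a group.
(A) C (period 2, group 14) vs In (period 5, group 13): the stated order agrees with the simple trend.
(B) O (period 2, group 16) vs Ga (period 4, group 13): the stated order agrees with the simple trend.
(C) Ge (period 4, group 14) vs K (period 4, group 1): the stated order agrees with the simple trend.
(D) S (period 3, group 16) vs O (period 2, group 16): the stated order contradicts the simple trend.
The exception is (D): the compact 2p subshell of O repels the added electron more than S's larger 3p does.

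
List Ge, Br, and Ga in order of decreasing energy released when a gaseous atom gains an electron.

Br > Ge > Ga

Ga is in period 4, group 13; Ge is in period 4, group 14; Br is in period 4, group 17.
EA tends to increase across a period and decrease down a group, though the pattern is less regular than for IE or radius.
All lie in period 4, so electron affinity increases left to right.
So from highest to lowest: Br > Ge > Ga.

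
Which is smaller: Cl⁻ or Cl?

Forming Cl⁻ adds 1 electron to Cl. More electron–electron repulsion in the same shell, with unchanged nuclear charge, lets the cloud expand.
An anion is larger than its parent atom: Cl⁻ > Cl.

Cl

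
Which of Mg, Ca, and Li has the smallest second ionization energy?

The second ionization energy removes an electron from the +1 ion. For each element: Mg⁺ still has 1 valence electron; Ca⁺ still has 1 valence electron; Li⁺ is the bare [He] core.
Pulling an electron out of a noble-gas core costs far more than removing a remaining valence electron, so Li sits at the high end of IE_2.
Valence configurations: Mg⁺ [Ne]3s¹, Ca⁺ [Ar]4s¹.
Approximate IE_2 values (kJ/mol): Mg 1451, Ca 1145, Li 7298.
So the second ionization energies run Ca < Mg < Li.

Ca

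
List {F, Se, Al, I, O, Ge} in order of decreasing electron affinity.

F > I > Se > O > Ge > Al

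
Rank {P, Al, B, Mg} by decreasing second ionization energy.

After 1 electron has been removed, what remains? P⁺ still has 4 valence electrons; Al⁺ still has 2 valence electrons; B⁺ still has 2 valence electrons; Mg⁺ still has 1 valence electron.
All are still removing valence electrons, so compare the +1 ions as you would atoms: IE_2 generally rises across a period (higher Z_eff) and falls down a group (larger shell), subject to the usual subshell exceptions.
Valence configurations: P⁺ [Ne]3s²3p², Al⁺ [Ne]3s², B⁺ [He]2s², Mg⁺ [Ne]3s¹.
The numbers (kJ/mol): P 1907, Al 1817, B 2427, Mg 1451.
Overall IE_2 order: Mg < Al < P < B.

B > P > Al > Mg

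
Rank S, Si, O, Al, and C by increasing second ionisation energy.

Si, Al, S, C, O

Consider each +1 ion: S⁺ still has 5 valence electrons; Si⁺ still has 3 valence electrons; O⁺ still has 5 valence electrons; Al⁺ still has 2 valence electrons; C⁺ still has 3 valence electrons.
All are still removing valence electrons, so compare the +1 ions as you would atoms: IE_2 generally rises across a period (higher Z_eff) and falls down a group (larger shell), subject to the usual subshell exceptions.
Valence configurations: S⁺ [Ne]3s²3p³, Si⁺ [Ne]3s²3p¹, O⁺ [He]2s²2p³, Al⁺ [Ne]3s², C⁺ [He]2s²2p¹.
Si⁺ loses a lone 3p electron whereas Al⁺ must break into a filled 3s² pair, so IE_2(Al) > IE_2(Si) even though Si has the higher nuclear charge.
Tabulated IE_2 (kJ/mol): S 2252, Si 1577, O 3388, Al 1817, C 2353.
Overall IE_2 order: Si < Al < S < C < O.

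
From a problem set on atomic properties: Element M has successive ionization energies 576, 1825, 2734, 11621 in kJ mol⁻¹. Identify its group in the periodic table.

Group 13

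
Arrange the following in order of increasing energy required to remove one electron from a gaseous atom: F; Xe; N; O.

N is in period 2, group 15; O is in period 2, group 16; F is in period 2, group 17; Xe is in period 5, group 18.
IE₁ increases left→right with effective nuclear charge and decreases top→bottom as the valence shell moves farther out.
Neither a single period nor a single group — weigh both effects.
O > Xe: the two effects oppose for this pair; the down-group effect wins (1314 vs 1170 kJ/mol).
N > O: this pair runs against the simple trend — see the exception note.
F > N: both are in period 2; the period trend gives F the larger value.
Note the exception: N has a higher first ionization energy than O, contrary to the simple trend — pairing an electron in O's 2p⁴ costs repulsion energy, so O ionizes more easily than half-filled N (2p³).
Approximate values (kJ/mol): N 1402, O 1314, F 1681, Xe 1170.
So from lowest to highest: Xe < O < N < F.

Xe < O < N < F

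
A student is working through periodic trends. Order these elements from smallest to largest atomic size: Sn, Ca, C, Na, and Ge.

C, Ge, Sn, Na, Ca

C is in period 2, group 14; Na is in period 3, group 1; Ca is in period 4, group 2; Ge is in period 4, group 14; Sn is in period 5, group 14.
Moving right in a period, electrons are added to the same shell under a stronger nuclear pull, so atoms get smaller; moving down, a new shell is opened and atoms get larger.
Here both period and group differ, so the two effects have to be weighed against each other.
Ge > C: Ge sits below C in group 14, so the down-group effect alone puts Ge larger.
Sn > Ge: they share group 14; the group trend gives Sn the larger value.
Na > Sn: period and group pull opposite ways; the across-period shift dominates (155 vs 140 pm).
Ca > Na: period and group pull opposite ways; the down-group shift dominates (171 vs 155 pm).
Tabulated atomic radius (pm): C 75, Na 155, Ca 171, Ge 121, Sn 140.
So from smallest to largest: C < Ge < Sn < Na < Ca.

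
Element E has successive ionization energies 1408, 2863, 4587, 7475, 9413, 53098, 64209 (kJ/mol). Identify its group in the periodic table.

Group 15

Look for the largest jump between consecutive ionization energies: IE6/IE5 ≈ 5.6, far larger than any earlier ratio.
That jump marks the point where a core electron is being removed. So the atom has 5 valence electrons.
A main-group element with 5 valence electrons is in group 15.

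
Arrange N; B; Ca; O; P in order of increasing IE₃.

P, B, N, Ca, O

The third ionization energy removes an electron from the +2 ion. For each element: N²⁺ still has 3 valence electrons; B²⁺ still has 1 valence electron; Ca²⁺ is the bare [Ar] core; O²⁺ still has 4 valence electrons; P²⁺ still has 3 valence electrons.
Usually core removal costs more than valence removal, but here the competition is close: a tightly held n=2 valence electron can cost more to remove than an n=3 core electron, so the actual values have to decide it.
Valence configurations: N²⁺ [He]2s²2p¹, B²⁺ [He]2s¹, O²⁺ [He]2s²2p², P²⁺ [Ne]3s²3p¹.
Approximate IE_3 values (kJ/mol): N 4578, B 3660, Ca 4912, O 5300, P 2914.
Hence IE_3: P < B < N < Ca < O.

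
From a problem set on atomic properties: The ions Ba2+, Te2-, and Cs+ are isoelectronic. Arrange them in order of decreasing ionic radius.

All of these have 54 electrons, so size is governed by nuclear charge alone: the more protons, the stronger the pull on the same electron cloud, and the smaller the ion.
Nuclear charges: Ba2+ (Z=56), Cs+ (Z=55), Te2- (Z=52).
Largest to smallest: Te2- > Cs+ > Ba2+.

Te2-, Cs+, Ba2+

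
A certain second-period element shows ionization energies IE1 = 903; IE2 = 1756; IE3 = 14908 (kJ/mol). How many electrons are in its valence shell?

Look for the largest jump between consecutive ionization energies: IE3/IE2 ≈ 8.5, far larger than any earlier ratio.
That jump marks the point where a core electron is being removed. So the atom has 2 valence electrons.

2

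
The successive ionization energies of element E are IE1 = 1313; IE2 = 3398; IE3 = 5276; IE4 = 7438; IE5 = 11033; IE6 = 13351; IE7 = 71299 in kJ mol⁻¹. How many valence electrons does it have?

Look for the largest jump between consecutive ionization energies: IE7/IE6 ≈ 5.3, far larger than any earlier ratio.
That jump marks the point where a core electron is being removed. So the atom has 6 valence electrons.

6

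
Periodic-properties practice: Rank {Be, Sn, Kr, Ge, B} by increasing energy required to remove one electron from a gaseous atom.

Sn < Ge < B < Be < Kr

Across a period the outer electron is held more tightly (higher IE₁); down a group it sits in a higher shell, more shielded, and comes off more easily.
These span different periods and groups, so the two trends combine.
Ge > Sn: they share group 14; the group trend gives Ge the larger value.
B > Ge: period and group pull opposite ways; the down-group shift dominates (801 vs 762 kJ/mol).
Be > B: this pair runs against the simple trend — see the exception note.
Kr > Be: period and group pull opposite ways; the across-period shift dominates (1351 vs 900 kJ/mol).
Note the exception: Be has a higher first ionization energy than B, contrary to the simple trend — removing B's lone 2p electron is easier than breaking Be's filled 2s².
Approximate values (kJ/mol): Be 900, B 801, Ge 762, Kr 1351, Sn 709.
So from lowest to highest: Sn < Ge < B < Be < Kr.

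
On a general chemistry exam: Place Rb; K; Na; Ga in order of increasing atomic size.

Na is in period 3, group 1; K is in period 4, group 1; Ga is in period 4, group 13; Rb is in period 5, group 1.
Across a period the added protons contract the valence shell; down a group each new principal shell makes the atom larger.
These span different periods and groups, so the two trends combine.
Na > Ga: the two effects oppose for this pair; the across-period effect wins (155 vs 124 pm).
K > Na: K sits below Na in group 1, so the down-group effect alone puts K larger.
Rb > K: they share group 1; the group trend gives Rb the larger value.
Approximate values (pm): Na 155, K 196, Ga 124, Rb 210.
So from smallest to largest: Ga < Na < K < Rb.

Ga < Na < K < Rb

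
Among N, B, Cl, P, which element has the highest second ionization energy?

N

The second ionization energy removes an electron from the +1 ion. For each element: N⁺ still has 4 valence electrons; B⁺ still has 2 valence electrons; Cl⁺ still has 6 valence electrons; P⁺ still has 4 valence electrons.
All are still removing valence electrons, so compare the +1 ions as you would atoms: IE_2 generally rises across a period (higher Z_eff) and falls down a group (larger shell), subject to the usual subshell exceptions.
Valence configurations: N⁺ [He]2s²2p², B⁺ [He]2s², Cl⁺ [Ne]3s²3p⁴, P⁺ [Ne]3s²3p².
Approximate IE_2 values (kJ/mol): N 2856, B 2427, Cl 2298, P 1907.
Overall IE_2 order: P < Cl < B < N.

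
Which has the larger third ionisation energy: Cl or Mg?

Mg

IE_3 is the cost of taking one more electron from the +2 cation: Cl²⁺ still has 5 valence electrons; Mg²⁺ is the bare [Ne] core.
Core electrons are held far more tightly than valence electrons, so Mg tops the IE_3 order.
Tabulated IE_3 (kJ/mol): Cl 3822, Mg 7733.
Putting it together, IE_3: Cl < Mg.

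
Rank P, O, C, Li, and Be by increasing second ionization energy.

Be < P < C < O < Li

After 1 electron has been removed, what remains? P⁺ still has 4 valence electrons; O⁺ still has 5 valence electrons; C⁺ still has 3 valence electrons; Li⁺ is the bare [He] core; Be⁺ still has 1 valence electron.
Core electrons are held far more tightly than valence electrons, so Li tops the IE_2 order.
Valence configurations: P⁺ [Ne]3s²3p², O⁺ [He]2s²2p³, C⁺ [He]2s²2p¹, Be⁺ [He]2s¹.
Tabulated IE_2 (kJ/mol): P 1907, O 3388, C 2353, Li 7298, Be 1757.
Putting it together, IE_2: Be < P < C < O < Li.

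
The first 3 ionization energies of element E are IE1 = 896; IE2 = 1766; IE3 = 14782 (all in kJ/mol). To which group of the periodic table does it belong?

Group 2

Look for the largest jump between consecutive ionization energies: IE3/IE2 ≈ 8.4, far larger than any earlier ratio.
That jump marks the point where a core electron is being removed. So the atom has 2 valence electrons.
A main-group element with 2 valence electrons is in group 2.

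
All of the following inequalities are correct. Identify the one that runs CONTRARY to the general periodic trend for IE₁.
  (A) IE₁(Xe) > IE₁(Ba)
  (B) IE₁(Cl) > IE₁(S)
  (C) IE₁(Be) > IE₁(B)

The general trend: IE₁ increases across a period and decreases down a group.
(A) Xe (period 5, group 18) vs Ba (period 6, group 2): the stated order agrees with the simple trend.
(B) Cl (period 3, group 17) vs S (period 3, group 16): the stated order agrees with the simple trend.
(C) Be (period 2, group 2) vs B (period 2, group 13): the stated order contradicts the simple trend.
The exception is (C): removing B's lone 2p electron is easier than breaking Be's filled 2s².

(C)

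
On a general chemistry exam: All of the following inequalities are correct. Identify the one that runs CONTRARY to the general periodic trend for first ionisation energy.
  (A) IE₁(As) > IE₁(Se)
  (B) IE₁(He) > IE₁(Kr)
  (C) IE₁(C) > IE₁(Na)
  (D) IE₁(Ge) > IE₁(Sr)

(A)

The general trend: first ionisation energy increases across a period and decreases down a group.
(A) As (period 4, group 15) vs Se (period 4, group 16): the stated order contradicts the simple trend.
(B) He (period 1, group 18) vs Kr (period 4, group 18): the stated order agrees with the simple trend.
(C) C (period 2, group 14) vs Na (period 3, group 1): the stated order agrees with the simple trend.
(D) Ge (period 4, group 14) vs Sr (period 5, group 2): the stated order agrees with the simple trend.
The exception is (A): Se (4p⁴) ionizes more easily than half-filled As (4p³).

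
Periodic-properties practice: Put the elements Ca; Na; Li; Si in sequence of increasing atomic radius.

Si, Li, Na, Ca

Li is in period 2, group 1; Na is in period 3, group 1; Si is in period 3, group 14; Ca is in period 4, group 2.
Across a period the added protons contract the valence shell; down a group each new principal shell makes the atom larger.
These span different periods and groups, so the two trends combine.
Li > Si: period and group pull opposite ways; the across-period shift dominates (133 vs 116 pm).
Na > Li: they share group 1; the group trend gives Na the larger value.
Ca > Na: the two effects oppose for this pair; the down-group effect wins (171 vs 155 pm).
For reference (pm): Li 133, Na 155, Si 116, Ca 171.
So from smallest to largest: Si < Li < Na < Ca.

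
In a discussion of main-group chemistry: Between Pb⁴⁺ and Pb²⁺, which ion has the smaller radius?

Both ions have Z = 82 protons, but Pb⁴⁺ has lost more electrons, so its remaining electrons feel a larger effective nuclear charge per electron and are pulled in more tightly.
Higher positive charge → smaller ion, so Pb²⁺ > Pb⁴⁺.

Pb⁴⁺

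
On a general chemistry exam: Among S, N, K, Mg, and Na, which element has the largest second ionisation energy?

Na

The second ionization energy removes an electron from the +1 ion. For each element: S⁺ still has 5 valence electrons; N⁺ still has 4 valence electrons; K⁺ is the bare [Ar] core; Mg⁺ still has 1 valence electron; Na⁺ is the bare [Ne] core.
Breaking into a closed-shell core is much more expensive than removing a leftover valence electron — K and Na have the largest IE_2 here.
Valence configurations: S⁺ [Ne]3s²3p³, N⁺ [He]2s²2p², Mg⁺ [Ne]3s¹.
Approximate IE_2 values (kJ/mol): S 2252, N 2856, K 3052, Mg 1451, Na 4562.
Hence IE_2: Mg < S < N < K < Na.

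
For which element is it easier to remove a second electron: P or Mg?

The second ionization energy removes an electron from the +1 ion. For each element: P⁺ still has 4 valence electrons; Mg⁺ still has 1 valence electron.
All are still removing valence electrons, so compare the +1 ions as you would atoms: IE_2 generally rises across a period (higher Z_eff) and falls down a group (larger shell), subject to the usual subshell exceptions.
Valence configurations: P⁺ [Ne]3s²3p², Mg⁺ [Ne]3s¹.
Approximate IE_2 values (kJ/mol): P 1907, Mg 1451.
So the second ionization energies run Mg < P.

Mg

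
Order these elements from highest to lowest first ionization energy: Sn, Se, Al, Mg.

Se, Mg, Sn, Al

Mg is in period 3, group 2; Al is in period 3, group 13; Se is in period 4, group 16; Sn is in period 5, group 14.
Removing the outermost electron gets harder across a period and easier down a group.
Neither a single period nor a single group — weigh both effects.
Sn > Al: period and group pull opposite ways; the across-period shift dominates (709 vs 578 kJ/mol).
Mg > Sn: period and group pull opposite ways; the down-group shift dominates (738 vs 709 kJ/mol).
Se > Mg: the two effects oppose for this pair; the across-period effect wins (941 vs 738 kJ/mol).
Note the exception: Mg has a higher first ionization energy than Al, contrary to the simple trend — Al's single 3p electron is easier to remove than one from Mg's filled 3s².
For reference (kJ/mol): Mg 738, Al 578, Se 941, Sn 709.
So from highest to lowest: Se > Mg > Sn > Al.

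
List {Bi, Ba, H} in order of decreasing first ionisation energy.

H is in period 1, group 1; Ba is in period 6, group 2; Bi is in period 6, group 15.
IE₁ increases left→right with effective nuclear charge and decreases top→bottom as the valence shell moves farther out.
These span different periods and groups, so the two trends combine.
Bi > Ba: both are in period 6; the period trend gives Bi the larger value.
H > Bi: period and group pull opposite ways; the down-group shift dominates (1312 vs 703 kJ/mol).
Tabulated first ionization energy (kJ/mol): H 1312, Ba 503, Bi 703.
So from highest to lowest: H > Bi > Ba.

H > Bi > Ba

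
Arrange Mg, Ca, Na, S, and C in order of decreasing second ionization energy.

The second ionization energy removes an electron from the +1 ion. For each element: Mg⁺ still has 1 valence electron; Ca⁺ still has 1 valence electron; Na⁺ is the bare [Ne] core; S⁺ still has 5 valence electrons; C⁺ still has 3 valence electrons.
Breaking into a closed-shell core is much more expensive than removing a leftover valence electron — Na has the largest IE_2 here.
Valence configurations: Mg⁺ [Ne]3s¹, Ca⁺ [Ar]4s¹, S⁺ [Ne]3s²3p³, C⁺ [He]2s²2p¹.
The numbers (kJ/mol): Mg 1451, Ca 1145, Na 4562, S 2252, C 2353.
Hence IE_2: Ca < Mg < S < C < Na.

Na > C > S > Mg > Ca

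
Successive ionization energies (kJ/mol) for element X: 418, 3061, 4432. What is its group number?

Group 1

Look for the largest jump between consecutive ionization energies: IE2/IE1 ≈ 7.3, far larger than any earlier ratio.
That jump marks the point where a core electron is being removed. So the atom has 1 valence electron.
A main-group element with 1 valence electron is in group 1.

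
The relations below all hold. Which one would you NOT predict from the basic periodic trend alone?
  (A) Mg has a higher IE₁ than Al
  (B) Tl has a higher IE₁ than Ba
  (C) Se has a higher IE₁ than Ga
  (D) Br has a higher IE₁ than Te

The general trend: IE₁ increases across a period and decreases down a group.
(A) Mg (period 3, group 2) vs Al (period 3, group 13): the stated order contradicts the simple trend.
(B) Tl (period 6, group 13) vs Ba (period 6, group 2): the stated order agrees with the simple trend.
(C) Se (period 4, group 16) vs Ga (period 4, group 13): the stated order agrees with the simple trend.
(D) Br (period 4, group 17) vs Te (period 5, group 16): the stated order agrees with the simple trend.
The exception is (A): Al's single 3p electron is easier to remove than one from Mg's filled 3s².

(A)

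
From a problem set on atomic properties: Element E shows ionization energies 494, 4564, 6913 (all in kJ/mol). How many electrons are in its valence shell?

Look for the largest jump between consecutive ionization energies: IE2/IE1 ≈ 9.2, far larger than any earlier ratio.
That jump marks the point where a core electron is being removed. So the atom has 1 valence electron.

1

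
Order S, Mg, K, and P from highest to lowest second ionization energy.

Consider each +1 ion: S⁺ still has 5 valence electrons; Mg⁺ still has 1 valence electron; K⁺ is the bare [Ar] core; P⁺ still has 4 valence electrons.
Breaking into a closed-shell core is much more expensive than removing a leftover valence electron — K has the largest IE_2 here.
Valence configurations: S⁺ [Ne]3s²3p³, Mg⁺ [Ne]3s¹, P⁺ [Ne]3s²3p².
Tabulated IE_2 (kJ/mol): S 2252, Mg 1451, K 3052, P 1907.
Overall IE_2 order: Mg < P < S < K.

K > S > P > Mg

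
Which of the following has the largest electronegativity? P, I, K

P is in period 3, group 15; K is in period 4, group 1; I is in period 5, group 17.
Atoms toward the upper right of the periodic table pull bonding electrons most strongly.
Here both period and group differ, so the two effects have to be weighed against each other.
P > K: both effects reinforce here, so P is clearly the higher of the two.
I > P: the two effects oppose for this pair; the across-period effect wins (2.66 vs 2.19).
Tabulated electronegativity (Pauling): P 2.19, K 0.82, I 2.66.
The largest electronegativity among these belongs to I.

I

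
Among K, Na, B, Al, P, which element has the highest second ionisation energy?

IE_2 is the cost of taking one more electron from the +1 cation: K⁺ is the bare [Ar] core; Na⁺ is the bare [Ne] core; B⁺ still has 2 valence electrons; Al⁺ still has 2 valence electrons; P⁺ still has 4 valence electrons.
Core electrons are held far more tightly than valence electrons, so K and Na top the IE_2 order.
Valence configurations: B⁺ [He]2s², Al⁺ [Ne]3s², P⁺ [Ne]3s²3p².
Approximate IE_2 values (kJ/mol): K 3052, Na 4562, B 2427, Al 1817, P 1907.
So the second ionization energies run Al < P < B < K < Na.

Na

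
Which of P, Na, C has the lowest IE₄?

P

Consider each +3 ion: P³⁺ still has 2 valence electrons; Na³⁺ is already 2 electrons into the core; C³⁺ still has 1 valence electron.
Breaking into a closed-shell core is much more expensive than removing a leftover valence electron — Na has the largest IE_4 here.
Valence configurations: P³⁺ [Ne]3s², C³⁺ [He]2s¹.
Tabulated IE_4 (kJ/mol): P 4964, Na 9543, C 6223.
Overall IE_4 order: P < C < Na.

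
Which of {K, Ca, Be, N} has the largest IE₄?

Be

After 3 electrons have been removed, what remains? K³⁺ is already 2 electrons into the core; Ca³⁺ is already 1 electron into the core; Be³⁺ is already 1 electron into the core; N³⁺ still has 2 valence electrons.
Usually core removal costs more than valence removal, but here the competition is close: a tightly held n=2 valence electron can cost more to remove than an n=3 core electron, so the actual values have to decide it.
Approximate IE_4 values (kJ/mol): K 5877, Ca 6491, Be 21007, N 7475.
Overall IE_4 order: K < Ca < N < Be.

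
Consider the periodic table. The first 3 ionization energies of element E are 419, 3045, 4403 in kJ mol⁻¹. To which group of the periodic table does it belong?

Look for the largest jump between consecutive ionization energies: IE2/IE1 ≈ 7.3, far larger than any earlier ratio.
That jump marks the point where a core electron is being removed. So the atom has 1 valence electron.
A main-group element with 1 valence electron is in group 1.

Group 1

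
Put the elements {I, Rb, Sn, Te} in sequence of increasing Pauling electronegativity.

Rb < Sn < Te < I

Rb is in period 5, group 1; Sn is in period 5, group 14; Te is in period 5, group 16; I is in period 5, group 17.
Smaller atoms with higher effective nuclear charge are more electronegative.
All lie in period 5, so electronegativity increases left to right.
So from lowest to highest: Rb < Sn < Te < I.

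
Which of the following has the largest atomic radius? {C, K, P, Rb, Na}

Rb

C is in period 2, group 14; Na is in period 3, group 1; P is in period 3, group 15; K is in period 4, group 1; Rb is in period 5, group 1.
Across a period the added protons contract the valence shell; down a group each new principal shell makes the atom larger.
Neither a single period nor a single group — weigh both effects.
P > C: period and group pull opposite ways; the down-group shift dominates (111 vs 75 pm).
Na > P: Na lies to the left of P in period 3, so the across-period effect alone puts Na larger.
K > Na: they share group 1; the group trend gives K the larger value.
Rb > K: they share group 1; the group trend gives Rb the larger value.
Tabulated atomic radius (pm): C 75, Na 155, P 111, K 196, Rb 210.
The largest atomic radius among these belongs to Rb.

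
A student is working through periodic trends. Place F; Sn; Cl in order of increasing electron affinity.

Sn < F < Cl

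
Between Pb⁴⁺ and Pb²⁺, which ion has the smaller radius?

Pb⁴⁺

Both ions have Z = 82 protons, but Pb⁴⁺ has lost more electrons, so its remaining electrons feel a larger effective nuclear charge per electron and are pulled in more tightly.
Higher positive charge → smaller ion, so Pb²⁺ > Pb⁴⁺.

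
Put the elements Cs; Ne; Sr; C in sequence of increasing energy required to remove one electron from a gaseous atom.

Cs < Sr < C < Ne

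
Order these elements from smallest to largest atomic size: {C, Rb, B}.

C < B < Rb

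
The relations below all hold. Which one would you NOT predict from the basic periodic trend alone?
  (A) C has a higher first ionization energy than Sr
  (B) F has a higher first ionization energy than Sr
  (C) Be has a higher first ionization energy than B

The general trend: first ionization energy increases across a period and decreases down a group.
(A) C (period 2, group 14) vs Sr (period 5, group 2): the stated order agrees with the simple trend.
(B) F (period 2, group 17) vs Sr (period 5, group 2): the stated order agrees with the simple trend.
(C) Be (period 2, group 2) vs B (period 2, group 13): the stated order contradicts the simple trend.
The exception is (C): removing B's lone 2p electron is easier than breaking Be's filled 2s².

(C)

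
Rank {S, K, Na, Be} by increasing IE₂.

Be < S < K < Na

Consider each +1 ion: S⁺ still has 5 valence electrons; K⁺ is the bare [Ar] core; Na⁺ is the bare [Ne] core; Be⁺ still has 1 valence electron.
Pulling an electron out of a noble-gas core costs far more than removing a remaining valence electron, so K and Na sit at the high end of IE_2.
Valence configurations: S⁺ [Ne]3s²3p³, Be⁺ [He]2s¹.
Tabulated IE_2 (kJ/mol): S 2252, K 3052, Na 4562, Be 1757.
So the second ionization energies run Be < S < K < Na.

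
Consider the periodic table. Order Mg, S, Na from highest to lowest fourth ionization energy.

Mg, Na, S

IE_4 is the cost of taking one more electron from the +3 cation: Mg³⁺ is already 1 electron into the core; S³⁺ still has 3 valence electrons; Na³⁺ is already 2 electrons into the core.
Pulling an electron out of a noble-gas core costs far more than removing a remaining valence electron, so Na and Mg sit at the high end of IE_4.
Approximate IE_4 values (kJ/mol): Mg 10543, S 4556, Na 9543.
Overall IE_4 order: S < Na < Mg.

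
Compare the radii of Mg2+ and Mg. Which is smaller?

Mg2+

Forming Mg2+ removes 2 electrons from Mg. Fewer electrons for the same nuclear charge means less shielding and a higher Z_eff on the remaining electrons, and for main-group metals the entire outer shell is lost.
A cation is smaller than its parent atom: Mg2+ < Mg.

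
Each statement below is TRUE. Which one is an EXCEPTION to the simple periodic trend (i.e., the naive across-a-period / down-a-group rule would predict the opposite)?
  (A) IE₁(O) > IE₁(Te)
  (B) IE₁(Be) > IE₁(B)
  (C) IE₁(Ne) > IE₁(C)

The general trend: first ionization energy increases across a period and decreases down a group.
(A) O (period 2, group 16) vs Te (period 5, group 16): the stated order agrees with the simple trend.
(B) Be (period 2, group 2) vs B (period 2, group 13): the stated order contradicts the simple trend.
(C) Ne (period 2, group 18) vs C (period 2, group 14): the stated order agrees with the simple trend.
The exception is (B): removing B's lone 2p electron is easier than breaking Be's filled 2s².

(B)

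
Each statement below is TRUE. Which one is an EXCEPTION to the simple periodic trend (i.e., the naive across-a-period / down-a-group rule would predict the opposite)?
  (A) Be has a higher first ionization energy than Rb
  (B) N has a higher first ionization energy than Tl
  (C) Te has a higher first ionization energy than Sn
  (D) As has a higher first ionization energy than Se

(D)

The general trend: first ionization energy increases across a period and decreases down a group.
(A) Be (period 2, group 2) vs Rb (period 5, group 1): the stated order agrees with the simple trend.
(B) N (period 2, group 15) vs Tl (period 6, group 13): the stated order agrees with the simple trend.
(C) Te (period 5, group 16) vs Sn (period 5, group 14): the stated order agrees with the simple trend.
(D) As (period 4, group 15) vs Se (period 4, group 16): the stated order contradicts the simple trend.
The exception is (D): Se (4p⁴) ionizes more easily than half-filled As (4p³).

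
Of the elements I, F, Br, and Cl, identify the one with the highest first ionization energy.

F is in period 2, group 17; Cl is in period 3, group 17; Br is in period 4, group 17; I is in period 5, group 17.
First ionization energy rises across a period (greater Z_eff holds electrons more tightly) and falls down a group (valence electrons are farther from the nucleus).
All are in group 17, so first ionization energy increases up the group.
The highest first ionization energy among these belongs to F.

F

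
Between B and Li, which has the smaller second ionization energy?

B

After 1 electron has been removed, what remains? B⁺ still has 2 valence electrons; Li⁺ is the bare [He] core.
Core electrons are held far more tightly than valence electrons, so Li tops the IE_2 order.
The numbers (kJ/mol): B 2427, Li 7298.
Hence IE_2: B < Li.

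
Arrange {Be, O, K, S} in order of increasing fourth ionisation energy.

After 3 electrons have been removed, what remains? Be³⁺ is already 1 electron into the core; O³⁺ still has 3 valence electrons; K³⁺ is already 2 electrons into the core; S³⁺ still has 3 valence electrons.
Usually core removal costs more than valence removal, but here the competition is close: a tightly held n=2 valence electron can cost more to remove than an n=3 core electron, so the actual values have to decide it.
Valence configurations: O³⁺ [He]2s²2p¹, S³⁺ [Ne]3s²3p¹.
Approximate IE_4 values (kJ/mol): Be 21007, O 7469, K 5877, S 4556.
Overall IE_4 order: S < K < O < Be.

S, K, O, Be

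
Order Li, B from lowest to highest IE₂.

B < Li

IE_2 is the cost of taking one more electron from the +1 cation: Li⁺ is the bare [He] core; B⁺ still has 2 valence electrons.
Core electrons are held far more tightly than valence electrons, so Li tops the IE_2 order.
Approximate IE_2 values (kJ/mol): Li 7298, B 2427.
Overall IE_2 order: B < Li.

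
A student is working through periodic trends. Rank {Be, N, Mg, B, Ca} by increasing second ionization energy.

Consider each +1 ion: Be⁺ still has 1 valence electron; N⁺ still has 4 valence electrons; Mg⁺ still has 1 valence electron; B⁺ still has 2 valence electrons; Ca⁺ still has 1 valence electron.
All are still removing valence electrons, so compare the +1 ions as you would atoms: IE_2 generally rises across a period (higher Z_eff) and falls down a group (larger shell), subject to the usual subshell exceptions.
Valence configurations: Be⁺ [He]2s¹, N⁺ [He]2s²2p², Mg⁺ [Ne]3s¹, B⁺ [He]2s², Ca⁺ [Ar]4s¹.
The numbers (kJ/mol): Be 1757, N 2856, Mg 1451, B 2427, Ca 1145.
Hence IE_2: Ca < Mg < Be < B < N.

Ca < Mg < Be < B < N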